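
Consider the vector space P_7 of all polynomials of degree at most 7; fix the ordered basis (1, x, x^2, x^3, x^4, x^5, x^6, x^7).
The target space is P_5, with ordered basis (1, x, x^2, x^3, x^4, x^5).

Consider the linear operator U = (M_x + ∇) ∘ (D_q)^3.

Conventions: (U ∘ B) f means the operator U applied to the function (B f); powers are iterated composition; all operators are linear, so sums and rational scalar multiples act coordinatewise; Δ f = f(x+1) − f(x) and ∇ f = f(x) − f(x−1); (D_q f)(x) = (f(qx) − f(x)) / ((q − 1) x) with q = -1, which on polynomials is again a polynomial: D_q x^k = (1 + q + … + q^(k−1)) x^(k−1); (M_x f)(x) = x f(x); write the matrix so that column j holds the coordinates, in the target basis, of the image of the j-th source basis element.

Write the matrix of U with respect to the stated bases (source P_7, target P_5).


the matrix is [[0, 0, 0, 0, 0, 0, 0, 0]; [0, 0, 0, 0, 0, 0, 0, 0]; [0, 0, 0, 0, 0, 0, 0, 0]; [0, 0, 0, 0, 0, 0, 0, 0]; [0, 0, 0, 0, 0, 0, 0, 0]; [0, 0, 0, 0, 0, 0, 0, 0]] (rows listed top to bottom)

image of 1: 0
image of x: 0
image of x^2: 0
image of x^3: 0
image of x^4: 0
image of x^5: 0
image of x^6: 0
image of x^7: 0
each image's coordinates form column j of the matrix


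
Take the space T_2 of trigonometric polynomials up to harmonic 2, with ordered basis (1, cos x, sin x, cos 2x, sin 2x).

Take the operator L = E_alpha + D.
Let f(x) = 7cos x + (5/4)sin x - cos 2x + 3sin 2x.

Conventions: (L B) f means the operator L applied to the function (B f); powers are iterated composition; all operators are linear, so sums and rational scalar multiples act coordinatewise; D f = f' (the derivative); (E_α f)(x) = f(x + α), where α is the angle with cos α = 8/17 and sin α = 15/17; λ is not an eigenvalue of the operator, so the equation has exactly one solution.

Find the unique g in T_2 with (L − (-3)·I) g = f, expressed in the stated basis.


write g with unknown coordinates in the stated basis and equate coefficients in (L − (-3)·I) g = f
solving from the highest basis element down gives g = (373/265)cos x + (1191/1060)sin x - (79/101)cos 2x + (65/202)sin 2x
check: L g = (736/265)cos x - (562/265)sin x + (136/101)cos 2x + (411/202)sin 2x
so L g − (-3)·g = 7cos x + (5/4)sin x - cos 2x + 3sin 2x = f ✓

the image equals g(x) = (373/265)cos x + (1191/1060)sin x - (79/101)cos 2x + (65/202)sin 2x


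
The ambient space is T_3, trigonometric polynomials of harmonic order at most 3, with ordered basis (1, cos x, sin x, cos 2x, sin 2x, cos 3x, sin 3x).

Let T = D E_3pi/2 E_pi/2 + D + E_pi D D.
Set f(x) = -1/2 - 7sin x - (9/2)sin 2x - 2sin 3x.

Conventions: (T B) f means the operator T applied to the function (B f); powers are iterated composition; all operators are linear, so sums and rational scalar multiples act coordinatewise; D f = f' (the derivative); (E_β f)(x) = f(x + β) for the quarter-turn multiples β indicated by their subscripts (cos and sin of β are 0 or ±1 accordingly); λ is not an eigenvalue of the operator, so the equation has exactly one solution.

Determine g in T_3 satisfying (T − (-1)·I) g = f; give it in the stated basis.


the image equals g(x) = -1/2 + (7/4)cos x - (7/4)sin x + (18/25)cos 2x + (27/50)sin 2x + (3/34)cos 3x - (5/34)sin 3x

write g with unknown coordinates in the stated basis and equate coefficients in (T − (-1)·I) g = f
solving from the highest basis element down gives g = -1/2 + (7/4)cos x - (7/4)sin x + (18/25)cos 2x + (27/50)sin 2x + (3/34)cos 3x - (5/34)sin 3x
check: T g = -(7/4)cos x - (21/4)sin x - (18/25)cos 2x - (126/25)sin 2x - (3/34)cos 3x - (63/34)sin 3x
so T g − (-1)·g = -1/2 - 7sin x - (9/2)sin 2x - 2sin 3x = f ✓


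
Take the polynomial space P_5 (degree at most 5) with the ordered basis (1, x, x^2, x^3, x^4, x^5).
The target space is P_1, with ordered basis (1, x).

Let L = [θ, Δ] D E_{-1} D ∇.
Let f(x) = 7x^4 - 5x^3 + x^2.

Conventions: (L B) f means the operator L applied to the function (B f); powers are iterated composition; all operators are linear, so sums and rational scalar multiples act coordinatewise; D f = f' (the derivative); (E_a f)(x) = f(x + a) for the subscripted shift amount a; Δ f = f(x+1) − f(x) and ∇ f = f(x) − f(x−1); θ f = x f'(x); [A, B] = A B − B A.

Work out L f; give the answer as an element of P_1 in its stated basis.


∇ f = 28x^3 - 57x^2 + 45x - 13
D ∇ f = 84x^2 - 114x + 45
E_{-1} D ∇ f = 84x^2 - 282x + 243
D (E_{-1} D ∇) f = 168x - 282
Δ D (E_{-1} D ∇) f = 168
θ Δ D (E_{-1} D ∇) f = 0
θ D (E_{-1} D ∇) f = 168x
Δ θ D (E_{-1} D ∇) f = 168
[θ, Δ] D (E_{-1} D ∇) f = -168

the result is g(x) = -168


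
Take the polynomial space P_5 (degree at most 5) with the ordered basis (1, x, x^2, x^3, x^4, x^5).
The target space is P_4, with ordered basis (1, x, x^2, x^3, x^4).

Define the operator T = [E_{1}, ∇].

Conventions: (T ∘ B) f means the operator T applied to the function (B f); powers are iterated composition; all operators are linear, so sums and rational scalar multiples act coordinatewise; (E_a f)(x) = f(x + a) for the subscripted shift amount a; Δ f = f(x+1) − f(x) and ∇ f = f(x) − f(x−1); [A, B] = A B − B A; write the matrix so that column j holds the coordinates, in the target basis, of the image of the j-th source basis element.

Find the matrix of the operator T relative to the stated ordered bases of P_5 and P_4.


the matrix is [[0, 0, 0, 0, 0, 0]; [0, 0, 0, 0, 0, 0]; [0, 0, 0, 0, 0, 0]; [0, 0, 0, 0, 0, 0]; [0, 0, 0, 0, 0, 0]] (rows listed top to bottom)

image of 1: 0
image of x: 0
image of x^2: 0
image of x^3: 0
image of x^4: 0
image of x^5: 0
each image's coordinates form column j of the matrix


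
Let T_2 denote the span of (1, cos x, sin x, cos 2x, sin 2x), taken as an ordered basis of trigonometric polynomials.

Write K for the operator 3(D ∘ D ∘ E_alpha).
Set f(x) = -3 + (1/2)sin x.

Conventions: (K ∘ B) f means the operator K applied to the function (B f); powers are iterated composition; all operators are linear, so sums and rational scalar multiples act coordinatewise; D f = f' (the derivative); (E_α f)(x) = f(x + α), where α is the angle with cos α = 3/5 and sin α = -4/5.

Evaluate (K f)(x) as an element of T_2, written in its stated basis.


g(x) = (6/5)cos x - (9/10)sin x

E_alpha f = -3 - (2/5)cos x + (3/10)sin x
D E_alpha f = (3/10)cos x + (2/5)sin x
D D E_alpha f = (2/5)cos x - (3/10)sin x
(3(D ∘ D ∘ E_alpha)) f = (6/5)cos x - (9/10)sin x


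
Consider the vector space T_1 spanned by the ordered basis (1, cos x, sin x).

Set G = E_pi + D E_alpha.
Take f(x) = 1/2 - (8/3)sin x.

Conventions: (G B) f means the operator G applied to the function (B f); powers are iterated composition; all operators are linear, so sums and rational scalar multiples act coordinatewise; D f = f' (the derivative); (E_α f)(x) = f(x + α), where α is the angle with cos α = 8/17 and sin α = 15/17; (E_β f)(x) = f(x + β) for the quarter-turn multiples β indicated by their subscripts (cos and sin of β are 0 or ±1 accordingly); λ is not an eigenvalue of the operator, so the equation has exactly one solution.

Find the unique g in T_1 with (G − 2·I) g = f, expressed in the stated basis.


the image equals g(x) = -1/2 + (16/195)cos x + (44/65)sin x

write g with unknown coordinates in the stated basis and equate coefficients in (G − 2·I) g = f
solving from the highest basis element down gives g = -1/2 + (16/195)cos x + (44/65)sin x
check: G g = -1/2 + (32/195)cos x - (256/195)sin x
so G g − 2·g = 1/2 - (8/3)sin x = f ✓


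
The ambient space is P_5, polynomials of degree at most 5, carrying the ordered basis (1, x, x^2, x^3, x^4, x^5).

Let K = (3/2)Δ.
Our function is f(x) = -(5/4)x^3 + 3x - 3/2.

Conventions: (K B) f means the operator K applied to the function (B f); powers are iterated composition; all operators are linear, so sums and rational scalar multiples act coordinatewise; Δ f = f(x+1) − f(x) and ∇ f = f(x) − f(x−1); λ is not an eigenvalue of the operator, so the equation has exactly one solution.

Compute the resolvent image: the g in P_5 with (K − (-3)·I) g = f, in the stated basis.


write g with unknown coordinates in the stated basis and equate coefficients in (K − (-3)·I) g = f
solving from the highest basis element down gives g = -(5/12)x^3 + (5/8)x^2 + x - 53/48
check: K g = -(15/8)x^2 + 29/16
so K g − (-3)·g = -(5/4)x^3 + 3x - 3/2 = f ✓

the image equals g(x) = -(5/12)x^3 + (5/8)x^2 + x - 53/48


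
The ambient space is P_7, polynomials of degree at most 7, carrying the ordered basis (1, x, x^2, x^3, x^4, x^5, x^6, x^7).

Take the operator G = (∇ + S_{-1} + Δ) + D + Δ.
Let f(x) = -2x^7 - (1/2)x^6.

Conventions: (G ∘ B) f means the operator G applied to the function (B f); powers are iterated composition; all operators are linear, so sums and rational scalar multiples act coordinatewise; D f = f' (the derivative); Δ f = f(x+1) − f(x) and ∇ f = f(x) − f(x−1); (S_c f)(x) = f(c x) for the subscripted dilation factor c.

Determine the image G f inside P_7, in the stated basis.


∇ f = -14x^6 + 39x^5 - (125/2)x^4 + 60x^3 - (69/2)x^2 + 11x - 3/2
S_{-1} f = 2x^7 - (1/2)x^6
Δ f = -14x^6 - 45x^5 - (155/2)x^4 - 80x^3 - (99/2)x^2 - 17x - 5/2
(∇ + S_{-1} + Δ) f = 2x^7 - (57/2)x^6 - 6x^5 - 140x^4 - 20x^3 - 84x^2 - 6x - 4
D f = -14x^6 - 3x^5
Δ f = -14x^6 - 45x^5 - (155/2)x^4 - 80x^3 - (99/2)x^2 - 17x - 5/2
((∇ + S_{-1} + Δ) + D + Δ) f = 2x^7 - (113/2)x^6 - 54x^5 - (435/2)x^4 - 100x^3 - (267/2)x^2 - 23x - 13/2

the image equals g(x) = 2x^7 - (113/2)x^6 - 54x^5 - (435/2)x^4 - 100x^3 - (267/2)x^2 - 23x - 13/2


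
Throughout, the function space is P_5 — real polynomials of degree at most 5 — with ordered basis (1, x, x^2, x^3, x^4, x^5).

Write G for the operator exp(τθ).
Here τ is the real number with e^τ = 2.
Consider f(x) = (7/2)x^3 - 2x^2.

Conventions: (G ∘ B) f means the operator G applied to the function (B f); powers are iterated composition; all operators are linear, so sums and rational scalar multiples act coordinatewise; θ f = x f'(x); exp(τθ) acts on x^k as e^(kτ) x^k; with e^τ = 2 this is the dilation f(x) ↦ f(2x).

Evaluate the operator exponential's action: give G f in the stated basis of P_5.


exp(τθ) x^k = e^(kτ) x^k; with e^τ = 2 this sends x^k to 2^k x^k
x^2 ↦ 4 x^2
x^3 ↦ 8 x^3
applying this coordinatewise to f: exp(τθ) f = 28x^3 - 8x^2

the image equals g(x) = 28x^3 - 8x^2


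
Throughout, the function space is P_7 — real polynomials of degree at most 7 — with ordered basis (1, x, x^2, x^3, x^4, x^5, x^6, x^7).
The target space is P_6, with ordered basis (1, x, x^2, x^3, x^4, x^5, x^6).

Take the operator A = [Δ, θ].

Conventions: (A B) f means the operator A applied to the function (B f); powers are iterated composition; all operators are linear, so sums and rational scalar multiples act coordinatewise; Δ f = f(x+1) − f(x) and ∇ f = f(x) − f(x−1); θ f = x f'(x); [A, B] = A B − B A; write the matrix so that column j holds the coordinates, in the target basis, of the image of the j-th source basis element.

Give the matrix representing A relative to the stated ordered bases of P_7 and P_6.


the matrix is [[0, 1, 2, 3, 4, 5, 6, 7]; [0, 0, 2, 6, 12, 20, 30, 42]; [0, 0, 0, 3, 12, 30, 60, 105]; [0, 0, 0, 0, 4, 20, 60, 140]; [0, 0, 0, 0, 0, 5, 30, 105]; [0, 0, 0, 0, 0, 0, 6, 42]; [0, 0, 0, 0, 0, 0, 0, 7]] (rows listed top to bottom)

image of 1: 0
image of x: 1
image of x^2: 2x + 2
image of x^3: 3x^2 + 6x + 3
image of x^4: 4x^3 + 12x^2 + 12x + 4
image of x^5: 5x^4 + 20x^3 + 30x^2 + 20x + 5
image of x^6: 6x^5 + 30x^4 + 60x^3 + 60x^2 + 30x + 6
image of x^7: 7x^6 + 42x^5 + 105x^4 + 140x^3 + 105x^2 + 42x + 7
each image's coordinates form column j of the matrix


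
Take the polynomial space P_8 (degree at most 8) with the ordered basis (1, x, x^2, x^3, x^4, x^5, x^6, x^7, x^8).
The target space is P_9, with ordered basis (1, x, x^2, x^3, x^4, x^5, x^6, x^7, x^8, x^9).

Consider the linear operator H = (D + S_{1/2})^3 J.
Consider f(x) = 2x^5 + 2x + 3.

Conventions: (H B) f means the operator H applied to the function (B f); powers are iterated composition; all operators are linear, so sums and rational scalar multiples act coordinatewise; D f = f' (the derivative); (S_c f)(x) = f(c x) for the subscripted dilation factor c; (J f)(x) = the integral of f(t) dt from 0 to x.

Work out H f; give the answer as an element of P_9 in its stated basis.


g(x) = (1/786432)x^6 + (7/2048)x^5 + (35/32)x^4 + 40x^3 + (1/64)x^2 + (5/4)x + 35/4

J f = (1/3)x^6 + x^2 + 3x
D J f = 2x^5 + 2x + 3
S_{1/2} J f = (1/192)x^6 + (1/4)x^2 + (3/2)x
(D + S_{1/2}) J f = (1/192)x^6 + 2x^5 + (1/4)x^2 + (7/2)x + 3
D (D + S_{1/2}) J f = (1/32)x^5 + 10x^4 + (1/2)x + 7/2
S_{1/2} (D + S_{1/2}) J f = (1/12288)x^6 + (1/16)x^5 + (1/16)x^2 + (7/4)x + 3
(D + S_{1/2}) (D + S_{1/2}) J f = (1/12288)x^6 + (3/32)x^5 + 10x^4 + (1/16)x^2 + (9/4)x + 13/2
D (D + S_{1/2}) (D + S_{1/2}) J f = (1/2048)x^5 + (15/32)x^4 + 40x^3 + (1/8)x + 9/4
S_{1/2} (D + S_{1/2}) (D + S_{1/2}) J f = (1/786432)x^6 + (3/1024)x^5 + (5/8)x^4 + (1/64)x^2 + (9/8)x + 13/2
(D + S_{1/2}) (D + S_{1/2}) (D + S_{1/2}) J f = (1/786432)x^6 + (7/2048)x^5 + (35/32)x^4 + 40x^3 + (1/64)x^2 + (5/4)x + 35/4


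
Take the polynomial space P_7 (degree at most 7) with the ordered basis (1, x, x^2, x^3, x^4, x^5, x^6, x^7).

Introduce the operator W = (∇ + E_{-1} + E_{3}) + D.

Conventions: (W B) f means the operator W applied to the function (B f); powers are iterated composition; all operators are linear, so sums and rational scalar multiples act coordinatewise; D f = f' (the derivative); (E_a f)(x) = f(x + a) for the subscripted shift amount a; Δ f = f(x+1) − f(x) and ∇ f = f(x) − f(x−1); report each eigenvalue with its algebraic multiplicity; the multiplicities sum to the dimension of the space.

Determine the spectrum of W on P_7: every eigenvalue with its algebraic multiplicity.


λ = 2 (multiplicity 8)

image of 1: 2
image of x: 2x + 4
image of x^2: 2x^2 + 8x + 9
image of x^3: 2x^3 + 12x^2 + 27x + 27
image of x^4: 2x^4 + 16x^3 + 54x^2 + 108x + 81
image of x^5: 2x^5 + 20x^4 + 90x^3 + 270x^2 + 405x + 243
image of x^6: 2x^6 + 24x^5 + 135x^4 + 540x^3 + 1215x^2 + 1458x + 729
image of x^7: 2x^7 + 28x^6 + 189x^5 + 945x^4 + 2835x^3 + 5103x^2 + 5103x + 2187
the matrix is upper triangular; its diagonal is (2, 2, 2, 2, 2, 2, 2, 2)
for a triangular matrix the eigenvalues are the diagonal entries, with algebraic multiplicity their repetition count


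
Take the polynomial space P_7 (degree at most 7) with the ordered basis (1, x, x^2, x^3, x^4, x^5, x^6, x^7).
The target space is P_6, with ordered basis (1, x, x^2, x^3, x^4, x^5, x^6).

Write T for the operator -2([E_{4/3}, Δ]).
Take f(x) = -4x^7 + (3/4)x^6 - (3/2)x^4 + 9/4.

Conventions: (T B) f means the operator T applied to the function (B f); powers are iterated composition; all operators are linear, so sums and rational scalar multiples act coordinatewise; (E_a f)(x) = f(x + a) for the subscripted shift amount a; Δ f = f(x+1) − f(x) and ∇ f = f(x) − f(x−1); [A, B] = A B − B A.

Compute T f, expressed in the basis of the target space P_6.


the image equals g(x) = 0

Δ f = -28x^6 - (159/2)x^5 - (515/4)x^4 - 131x^3 - (327/4)x^2 - (59/2)x - 19/4
E_{4/3} Δ f = -28x^6 - (607/2)x^5 - (16865/12)x^4 - (96077/27)x^3 - (560621/108)x^2 - (669247/162)x - 4080019/2916
E_{4/3} f = -4x^7 - (439/12)x^6 - (430/3)x^5 - (16921/54)x^4 - (33608/81)x^3 - (27088/81)x^2 - (111232/729)x - 247069/8748
Δ E_{4/3} f = -28x^6 - (607/2)x^5 - (16865/12)x^4 - (96077/27)x^3 - (560621/108)x^2 - (669247/162)x - 4080019/2916
[E_{4/3}, Δ] f = 0
(-2([E_{4/3}, Δ])) f = 0


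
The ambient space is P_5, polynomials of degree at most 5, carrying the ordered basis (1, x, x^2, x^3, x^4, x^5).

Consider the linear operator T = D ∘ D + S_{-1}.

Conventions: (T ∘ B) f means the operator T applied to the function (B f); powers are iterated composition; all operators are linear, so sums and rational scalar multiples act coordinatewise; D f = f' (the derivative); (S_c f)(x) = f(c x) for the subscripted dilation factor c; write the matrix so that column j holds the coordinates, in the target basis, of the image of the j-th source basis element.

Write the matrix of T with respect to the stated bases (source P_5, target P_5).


the matrix is [[1, 0, 2, 0, 0, 0]; [0, -1, 0, 6, 0, 0]; [0, 0, 1, 0, 12, 0]; [0, 0, 0, -1, 0, 20]; [0, 0, 0, 0, 1, 0]; [0, 0, 0, 0, 0, -1]] (rows listed top to bottom)

image of 1: 1
image of x: -x
image of x^2: x^2 + 2
image of x^3: -x^3 + 6x
image of x^4: x^4 + 12x^2
image of x^5: -x^5 + 20x^3
each image's coordinates form column j of the matrix


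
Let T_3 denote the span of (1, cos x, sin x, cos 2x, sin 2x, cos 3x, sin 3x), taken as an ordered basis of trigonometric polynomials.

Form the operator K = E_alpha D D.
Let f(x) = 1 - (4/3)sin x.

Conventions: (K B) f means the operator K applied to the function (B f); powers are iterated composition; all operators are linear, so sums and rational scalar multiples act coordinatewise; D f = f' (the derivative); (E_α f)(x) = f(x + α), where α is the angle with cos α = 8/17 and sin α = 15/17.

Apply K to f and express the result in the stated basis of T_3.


the image equals g(x) = (20/17)cos x + (32/51)sin x

D f = -(4/3)cos x
D D f = (4/3)sin x
E_alpha (D D) f = (20/17)cos x + (32/51)sin x


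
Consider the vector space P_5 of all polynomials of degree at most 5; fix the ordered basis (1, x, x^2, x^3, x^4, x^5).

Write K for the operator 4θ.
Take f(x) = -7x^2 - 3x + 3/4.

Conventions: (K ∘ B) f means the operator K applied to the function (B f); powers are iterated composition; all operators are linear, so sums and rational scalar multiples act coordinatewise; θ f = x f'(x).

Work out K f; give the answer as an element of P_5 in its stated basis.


g(x) = -56x^2 - 12x

θ f = -14x^2 - 3x
(4θ) f = -56x^2 - 12x


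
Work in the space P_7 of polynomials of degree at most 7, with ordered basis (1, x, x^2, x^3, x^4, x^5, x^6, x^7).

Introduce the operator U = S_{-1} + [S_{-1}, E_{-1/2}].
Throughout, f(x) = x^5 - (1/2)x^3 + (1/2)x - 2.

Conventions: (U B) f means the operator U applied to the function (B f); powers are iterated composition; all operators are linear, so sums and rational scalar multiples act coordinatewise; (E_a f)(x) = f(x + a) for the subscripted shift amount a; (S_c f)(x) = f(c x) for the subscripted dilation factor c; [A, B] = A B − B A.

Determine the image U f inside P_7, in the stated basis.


S_{-1} f = -x^5 + (1/2)x^3 - (1/2)x - 2
E_{-1/2} f = x^5 - (5/2)x^4 + 2x^3 - (1/2)x^2 + (7/16)x - 71/32
S_{-1} E_{-1/2} f = -x^5 - (5/2)x^4 - 2x^3 - (1/2)x^2 - (7/16)x - 71/32
S_{-1} f = -x^5 + (1/2)x^3 - (1/2)x - 2
E_{-1/2} S_{-1} f = -x^5 + (5/2)x^4 - 2x^3 + (1/2)x^2 - (7/16)x - 57/32
[S_{-1}, E_{-1/2}] f = -5x^4 - x^2 - 7/16
(S_{-1} + [S_{-1}, E_{-1/2}]) f = -x^5 - 5x^4 + (1/2)x^3 - x^2 - (1/2)x - 39/16

the image equals g(x) = -x^5 - 5x^4 + (1/2)x^3 - x^2 - (1/2)x - 39/16


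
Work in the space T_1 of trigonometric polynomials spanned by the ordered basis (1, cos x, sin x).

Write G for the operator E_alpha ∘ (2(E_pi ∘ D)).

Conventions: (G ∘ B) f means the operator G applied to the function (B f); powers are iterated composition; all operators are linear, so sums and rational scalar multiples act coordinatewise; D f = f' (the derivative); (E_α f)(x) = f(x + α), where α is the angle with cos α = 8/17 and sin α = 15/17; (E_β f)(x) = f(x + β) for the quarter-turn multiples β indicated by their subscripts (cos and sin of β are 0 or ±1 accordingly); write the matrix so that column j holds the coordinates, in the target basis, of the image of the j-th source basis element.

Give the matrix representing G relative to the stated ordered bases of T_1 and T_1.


the matrix is [[0, 0, 0]; [0, 30/17, -16/17]; [0, 16/17, 30/17]] (rows listed top to bottom)

image of 1: 0
image of cos x: (30/17)cos x + (16/17)sin x
image of sin x: -(16/17)cos x + (30/17)sin x
each image's coordinates form column j of the matrix


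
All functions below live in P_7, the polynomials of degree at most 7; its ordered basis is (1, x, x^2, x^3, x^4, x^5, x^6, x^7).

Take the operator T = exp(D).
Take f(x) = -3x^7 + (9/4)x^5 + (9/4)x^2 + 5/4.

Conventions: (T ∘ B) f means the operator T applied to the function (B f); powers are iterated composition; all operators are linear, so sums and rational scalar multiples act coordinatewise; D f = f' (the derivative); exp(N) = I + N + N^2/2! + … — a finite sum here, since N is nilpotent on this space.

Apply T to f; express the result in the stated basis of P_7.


order-1 term: -21x^6 + (45/4)x^4 + (9/2)x
order-2 term: -63x^5 + (45/2)x^3 + 9/4
order-3 term: -105x^4 + (45/2)x^2
order-4 term: -105x^3 + (45/4)x
order-5 term: -63x^2 + 9/4
order-6 term: -21x
order-7 term: -3
the series for exp(D) f terminates at order 7
exp(D) f = -3x^7 - 21x^6 - (243/4)x^5 - (375/4)x^4 - (165/2)x^3 - (153/4)x^2 - (21/4)x + 11/4

the result is g(x) = -3x^7 - 21x^6 - (243/4)x^5 - (375/4)x^4 - (165/2)x^3 - (153/4)x^2 - (21/4)x + 11/4


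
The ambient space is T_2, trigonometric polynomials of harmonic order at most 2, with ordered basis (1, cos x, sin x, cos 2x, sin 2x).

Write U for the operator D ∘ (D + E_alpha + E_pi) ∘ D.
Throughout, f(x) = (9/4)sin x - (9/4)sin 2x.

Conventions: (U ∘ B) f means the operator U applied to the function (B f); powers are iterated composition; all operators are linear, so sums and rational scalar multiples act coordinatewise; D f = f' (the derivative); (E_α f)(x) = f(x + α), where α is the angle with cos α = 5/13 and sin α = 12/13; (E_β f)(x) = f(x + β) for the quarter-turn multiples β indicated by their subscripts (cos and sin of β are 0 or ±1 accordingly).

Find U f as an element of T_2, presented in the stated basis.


D f = (9/4)cos x - (9/2)cos 2x
D D f = -(9/4)sin x + 9sin 2x
E_alpha D f = (45/52)cos x - (27/13)sin x + (1071/338)cos 2x + (540/169)sin 2x
E_pi D f = -(9/4)cos x - (9/2)cos 2x
(D + E_alpha + E_pi) D f = -(18/13)cos x - (225/52)sin x - (225/169)cos 2x + (2061/169)sin 2x
D (D + E_alpha + E_pi) D f = -(225/52)cos x + (18/13)sin x + (4122/169)cos 2x + (450/169)sin 2x

the image equals g(x) = -(225/52)cos x + (18/13)sin x + (4122/169)cos 2x + (450/169)sin 2x


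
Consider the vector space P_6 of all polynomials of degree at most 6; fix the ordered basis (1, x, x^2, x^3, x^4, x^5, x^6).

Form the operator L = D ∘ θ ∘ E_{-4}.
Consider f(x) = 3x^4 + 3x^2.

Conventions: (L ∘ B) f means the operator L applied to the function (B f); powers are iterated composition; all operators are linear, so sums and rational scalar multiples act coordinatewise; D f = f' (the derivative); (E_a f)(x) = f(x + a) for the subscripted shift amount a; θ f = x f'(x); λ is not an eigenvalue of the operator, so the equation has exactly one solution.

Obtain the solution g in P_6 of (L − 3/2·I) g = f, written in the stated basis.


write g with unknown coordinates in the stated basis and equate coefficients in (L − 3/2·I) g = f
solving from the highest basis element down gives g = -2x^4 - (64/3)x^3 + 62x^2 + 336x - 448
check: L g = -32x^3 + 96x^2 + 504x - 672
so L g − 3/2·g = 3x^4 + 3x^2 = f ✓

the result is g(x) = -2x^4 - (64/3)x^3 + 62x^2 + 336x - 448


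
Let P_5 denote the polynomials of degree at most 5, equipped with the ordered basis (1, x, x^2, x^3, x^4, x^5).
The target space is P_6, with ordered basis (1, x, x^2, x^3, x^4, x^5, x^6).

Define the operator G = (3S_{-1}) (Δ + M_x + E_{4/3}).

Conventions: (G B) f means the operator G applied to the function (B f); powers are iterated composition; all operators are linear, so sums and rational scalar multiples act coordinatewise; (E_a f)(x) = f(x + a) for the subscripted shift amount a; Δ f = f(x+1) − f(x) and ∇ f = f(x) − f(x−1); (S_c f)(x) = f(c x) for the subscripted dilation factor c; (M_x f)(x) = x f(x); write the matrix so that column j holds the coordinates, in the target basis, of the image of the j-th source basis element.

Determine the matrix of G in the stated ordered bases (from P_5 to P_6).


image of 1: -3x + 3
image of x: 3x^2 - 3x + 7
image of x^2: -3x^3 + 3x^2 - 14x + 25/3
image of x^3: 3x^4 - 3x^3 + 21x^2 - 25x + 91/9
image of x^4: -3x^5 + 3x^4 - 28x^3 + 50x^2 - (364/9)x + 337/27
image of x^5: 3x^6 - 3x^5 + 35x^4 - (250/3)x^3 + (910/9)x^2 - (1685/27)x + 1267/81
each image's coordinates form column j of the matrix

the matrix is [[3, 7, 25/3, 91/9, 337/27, 1267/81]; [-3, -3, -14, -25, -364/9, -1685/27]; [0, 3, 3, 21, 50, 910/9]; [0, 0, -3, -3, -28, -250/3]; [0, 0, 0, 3, 3, 35]; [0, 0, 0, 0, -3, -3]; [0, 0, 0, 0, 0, 3]] (rows listed top to bottom)


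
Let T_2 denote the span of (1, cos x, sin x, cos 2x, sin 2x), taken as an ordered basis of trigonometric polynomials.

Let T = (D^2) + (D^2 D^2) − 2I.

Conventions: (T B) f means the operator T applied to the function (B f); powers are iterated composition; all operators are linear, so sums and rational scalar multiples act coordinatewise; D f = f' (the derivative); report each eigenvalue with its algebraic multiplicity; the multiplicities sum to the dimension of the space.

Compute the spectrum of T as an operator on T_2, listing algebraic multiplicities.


image of 1: -2
image of cos x: -2cos x
image of sin x: -2sin x
image of cos 2x: 10cos 2x
image of sin 2x: 10sin 2x
the matrix is diagonal; its diagonal is (-2, -2, -2, 10, 10)
for a triangular matrix the eigenvalues are the diagonal entries, with algebraic multiplicity their repetition count

λ = -2 (multiplicity 3), λ = 10 (multiplicity 2)


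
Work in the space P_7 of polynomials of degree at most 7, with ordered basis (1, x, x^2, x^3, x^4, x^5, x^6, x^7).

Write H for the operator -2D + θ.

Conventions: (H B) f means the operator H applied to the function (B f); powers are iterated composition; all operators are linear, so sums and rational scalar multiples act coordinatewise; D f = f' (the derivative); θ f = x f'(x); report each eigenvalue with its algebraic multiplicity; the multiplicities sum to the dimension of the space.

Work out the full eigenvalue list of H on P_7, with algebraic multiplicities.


image of 1: 0
image of x: x - 2
image of x^2: 2x^2 - 4x
image of x^3: 3x^3 - 6x^2
image of x^4: 4x^4 - 8x^3
image of x^5: 5x^5 - 10x^4
image of x^6: 6x^6 - 12x^5
image of x^7: 7x^7 - 14x^6
the matrix is upper triangular; its diagonal is (0, 1, 2, 3, 4, 5, 6, 7)
for a triangular matrix the eigenvalues are the diagonal entries, with algebraic multiplicity their repetition count

λ = 0 (multiplicity 1), λ = 1 (multiplicity 1), λ = 2 (multiplicity 1), λ = 3 (multiplicity 1), λ = 4 (multiplicity 1), λ = 5 (multiplicity 1), λ = 6 (multiplicity 1), λ = 7 (multiplicity 1)


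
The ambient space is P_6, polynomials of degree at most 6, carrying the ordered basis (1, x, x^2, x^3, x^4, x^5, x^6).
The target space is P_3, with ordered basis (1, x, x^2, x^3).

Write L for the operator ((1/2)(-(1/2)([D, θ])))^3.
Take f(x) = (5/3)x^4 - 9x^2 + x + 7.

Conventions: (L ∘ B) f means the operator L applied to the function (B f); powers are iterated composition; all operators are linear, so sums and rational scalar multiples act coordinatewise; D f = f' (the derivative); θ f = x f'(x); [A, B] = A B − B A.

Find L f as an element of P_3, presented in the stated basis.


the image equals g(x) = -(5/8)x

θ f = (20/3)x^4 - 18x^2 + x
D θ f = (80/3)x^3 - 36x + 1
D f = (20/3)x^3 - 18x + 1
θ D f = 20x^3 - 18x
[D, θ] f = (20/3)x^3 - 18x + 1
(-(1/2)([D, θ])) f = -(10/3)x^3 + 9x - 1/2
((1/2)(-(1/2)([D, θ]))) f = -(5/3)x^3 + (9/2)x - 1/4
θ ((1/2)(-(1/2)([D, θ]))) f = -5x^3 + (9/2)x
D θ ((1/2)(-(1/2)([D, θ]))) f = -15x^2 + 9/2
D ((1/2)(-(1/2)([D, θ]))) f = -5x^2 + 9/2
θ D ((1/2)(-(1/2)([D, θ]))) f = -10x^2
[D, θ] ((1/2)(-(1/2)([D, θ]))) f = -5x^2 + 9/2
(-(1/2)([D, θ])) ((1/2)(-(1/2)([D, θ]))) f = (5/2)x^2 - 9/4
((1/2)(-(1/2)([D, θ]))) ((1/2)(-(1/2)([D, θ]))) f = (5/4)x^2 - 9/8
θ ((1/2)(-(1/2)([D, θ]))) ((1/2)(-(1/2)([D, θ]))) f = (5/2)x^2
D θ ((1/2)(-(1/2)([D, θ]))) ((1/2)(-(1/2)([D, θ]))) f = 5x
D ((1/2)(-(1/2)([D, θ]))) ((1/2)(-(1/2)([D, θ]))) f = (5/2)x
θ D ((1/2)(-(1/2)([D, θ]))) ((1/2)(-(1/2)([D, θ]))) f = (5/2)x
[D, θ] ((1/2)(-(1/2)([D, θ]))) ((1/2)(-(1/2)([D, θ]))) f = (5/2)x
(-(1/2)([D, θ])) ((1/2)(-(1/2)([D, θ]))) ((1/2)(-(1/2)([D, θ]))) f = -(5/4)x
((1/2)(-(1/2)([D, θ]))) ((1/2)(-(1/2)([D, θ]))) ((1/2)(-(1/2)([D, θ]))) f = -(5/8)x


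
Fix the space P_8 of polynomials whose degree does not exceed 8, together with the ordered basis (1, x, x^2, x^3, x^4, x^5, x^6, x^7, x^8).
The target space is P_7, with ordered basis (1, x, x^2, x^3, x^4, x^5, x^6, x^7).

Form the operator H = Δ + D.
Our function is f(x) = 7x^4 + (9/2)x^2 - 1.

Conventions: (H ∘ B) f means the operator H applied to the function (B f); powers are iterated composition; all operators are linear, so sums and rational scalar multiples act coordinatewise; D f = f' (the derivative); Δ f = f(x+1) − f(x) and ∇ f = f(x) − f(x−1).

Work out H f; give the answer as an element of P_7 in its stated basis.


g(x) = 56x^3 + 42x^2 + 46x + 23/2

Δ f = 28x^3 + 42x^2 + 37x + 23/2
D f = 28x^3 + 9x
(Δ + D) f = 56x^3 + 42x^2 + 46x + 23/2


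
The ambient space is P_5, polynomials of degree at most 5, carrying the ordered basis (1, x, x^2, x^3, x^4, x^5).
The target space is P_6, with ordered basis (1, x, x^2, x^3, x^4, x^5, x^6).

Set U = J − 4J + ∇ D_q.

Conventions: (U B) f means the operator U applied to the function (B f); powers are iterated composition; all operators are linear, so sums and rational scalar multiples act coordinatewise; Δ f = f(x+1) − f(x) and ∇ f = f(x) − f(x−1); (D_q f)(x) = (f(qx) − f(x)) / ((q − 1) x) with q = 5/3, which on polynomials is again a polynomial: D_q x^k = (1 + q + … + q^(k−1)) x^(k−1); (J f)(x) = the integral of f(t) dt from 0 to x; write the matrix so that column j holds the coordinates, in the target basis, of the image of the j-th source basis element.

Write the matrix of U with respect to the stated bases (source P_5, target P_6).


the matrix is [[0, 0, 8/3, -49/9, 272/27, -1441/81]; [-3, 0, 0, 98/9, -272/9, 5764/81]; [0, -3/2, 0, 0, 272/9, -2882/27]; [0, 0, -1, 0, 0, 5764/81]; [0, 0, 0, -3/4, 0, 0]; [0, 0, 0, 0, -3/5, 0]; [0, 0, 0, 0, 0, -1/2]] (rows listed top to bottom)

image of 1: -3x
image of x: -(3/2)x^2
image of x^2: -x^3 + 8/3
image of x^3: -(3/4)x^4 + (98/9)x - 49/9
image of x^4: -(3/5)x^5 + (272/9)x^2 - (272/9)x + 272/27
image of x^5: -(1/2)x^6 + (5764/81)x^3 - (2882/27)x^2 + (5764/81)x - 1441/81
each image's coordinates form column j of the matrix


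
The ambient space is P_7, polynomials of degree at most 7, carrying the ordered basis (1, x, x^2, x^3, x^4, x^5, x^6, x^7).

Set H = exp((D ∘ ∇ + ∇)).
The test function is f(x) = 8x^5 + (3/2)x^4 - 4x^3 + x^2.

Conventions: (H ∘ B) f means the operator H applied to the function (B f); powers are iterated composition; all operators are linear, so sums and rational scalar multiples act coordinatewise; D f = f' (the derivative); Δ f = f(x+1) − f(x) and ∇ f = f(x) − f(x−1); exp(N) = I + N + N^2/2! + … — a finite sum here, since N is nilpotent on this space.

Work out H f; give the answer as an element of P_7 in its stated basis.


the result is g(x) = 8x^5 + (83/2)x^4 + 162x^3 + 167x^2 + 190x - 45/2

order-1 term: 40x^4 + 86x^3 - 163x^2 + 98x - 37/2
order-2 term: 80x^3 + 249x^2 - 194x - 117/2
order-3 term: 80x^2 + 246x - 35
order-4 term: 40x + 163/2
order-5 term: 8
the series for exp((D ∘ ∇ + ∇)) f terminates at order 5
exp((D ∘ ∇ + ∇)) f = 8x^5 + (83/2)x^4 + 162x^3 + 167x^2 + 190x - 45/2


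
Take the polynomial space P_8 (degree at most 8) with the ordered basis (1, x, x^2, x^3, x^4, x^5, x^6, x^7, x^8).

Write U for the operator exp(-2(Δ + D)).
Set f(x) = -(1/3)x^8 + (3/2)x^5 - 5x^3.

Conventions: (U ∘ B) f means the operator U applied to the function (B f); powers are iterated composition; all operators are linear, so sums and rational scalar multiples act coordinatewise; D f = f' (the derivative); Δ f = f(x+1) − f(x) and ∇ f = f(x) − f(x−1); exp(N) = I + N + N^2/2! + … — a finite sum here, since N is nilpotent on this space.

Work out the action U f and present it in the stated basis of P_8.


the result is g(x) = -(1/3)x^8 + (32/3)x^7 - (392/3)x^6 + (1571/2)x^5 - (7510/3)x^4 + (13271/3)x^3 - (14086/3)x^2 + 3065x - 799

order-1 term: (32/3)x^7 + (56/3)x^6 + (112/3)x^5 + (50/3)x^4 + (22/3)x^3 + (146/3)x^2 + (61/3)x + 23/3
order-2 term: -(448/3)x^6 - 448x^5 - (3080/3)x^4 - (3760/3)x^3 - (3064/3)x^2 - (1970/3)x - 180
order-3 term: (3584/3)x^5 + 4480x^4 + (31360/3)x^3 + 13600x^2 + (30176/3)x + 10424/3
order-4 term: -(17920/3)x^4 - (71680/3)x^3 - (152320/3)x^2 - (164480/3)x - 74768/3
order-5 term: (57344/3)x^3 + 71680x^2 + (358400/3)x + 228352/3
order-6 term: -(114688/3)x^2 - 114688x - 329728/3
order-7 term: (131072/3)x + 229376/3
order-8 term: -65536/3
the series for exp(-2(Δ + D)) f terminates at order 8
exp(-2(Δ + D)) f = -(1/3)x^8 + (32/3)x^7 - (392/3)x^6 + (1571/2)x^5 - (7510/3)x^4 + (13271/3)x^3 - (14086/3)x^2 + 3065x - 799


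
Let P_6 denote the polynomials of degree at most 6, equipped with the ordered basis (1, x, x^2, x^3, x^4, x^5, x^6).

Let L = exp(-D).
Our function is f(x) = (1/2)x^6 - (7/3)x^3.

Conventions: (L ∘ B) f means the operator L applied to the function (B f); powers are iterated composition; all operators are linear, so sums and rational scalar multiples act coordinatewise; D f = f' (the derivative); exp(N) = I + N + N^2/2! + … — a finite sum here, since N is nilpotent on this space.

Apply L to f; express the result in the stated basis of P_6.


order-1 term: -3x^5 + 7x^2
order-2 term: (15/2)x^4 - 7x
order-3 term: -10x^3 + 7/3
order-4 term: (15/2)x^2
order-5 term: -3x
order-6 term: 1/2
the series for exp(-D) f terminates at order 6
exp(-D) f = (1/2)x^6 - 3x^5 + (15/2)x^4 - (37/3)x^3 + (29/2)x^2 - 10x + 17/6

g(x) = (1/2)x^6 - 3x^5 + (15/2)x^4 - (37/3)x^3 + (29/2)x^2 - 10x + 17/6


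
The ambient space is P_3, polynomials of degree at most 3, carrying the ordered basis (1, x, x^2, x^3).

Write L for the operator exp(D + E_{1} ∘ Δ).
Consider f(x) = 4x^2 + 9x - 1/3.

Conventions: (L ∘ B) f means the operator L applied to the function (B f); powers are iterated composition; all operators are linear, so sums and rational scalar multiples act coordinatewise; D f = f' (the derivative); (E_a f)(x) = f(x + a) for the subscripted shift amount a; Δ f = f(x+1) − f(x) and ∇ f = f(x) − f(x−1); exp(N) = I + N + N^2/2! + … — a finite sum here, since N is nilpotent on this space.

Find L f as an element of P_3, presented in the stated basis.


g(x) = 4x^2 + 25x + 137/3

order-1 term: 16x + 30
order-2 term: 16
the series for exp(D + E_{1} ∘ Δ) f terminates at order 2
exp(D + E_{1} ∘ Δ) f = 4x^2 + 25x + 137/3


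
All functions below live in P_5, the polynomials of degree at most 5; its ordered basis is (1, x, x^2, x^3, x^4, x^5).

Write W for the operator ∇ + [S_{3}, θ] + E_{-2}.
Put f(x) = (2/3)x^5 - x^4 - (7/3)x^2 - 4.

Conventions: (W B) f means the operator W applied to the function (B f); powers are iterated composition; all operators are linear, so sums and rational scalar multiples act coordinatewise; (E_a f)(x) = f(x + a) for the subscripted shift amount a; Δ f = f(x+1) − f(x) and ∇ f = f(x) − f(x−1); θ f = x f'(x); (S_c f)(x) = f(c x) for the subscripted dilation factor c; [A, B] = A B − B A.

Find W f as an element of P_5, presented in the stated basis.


∇ f = (10/3)x^4 - (32/3)x^3 + (38/3)x^2 - 12x + 4
θ f = (10/3)x^5 - 4x^4 - (14/3)x^2
S_{3} θ f = 810x^5 - 324x^4 - 42x^2
S_{3} f = 162x^5 - 81x^4 - 21x^2 - 4
θ S_{3} f = 810x^5 - 324x^4 - 42x^2
[S_{3}, θ] f = 0
E_{-2} f = (2/3)x^5 - (23/3)x^4 + (104/3)x^3 - (239/3)x^2 + (284/3)x - 152/3
(∇ + [S_{3}, θ] + E_{-2}) f = (2/3)x^5 - (13/3)x^4 + 24x^3 - 67x^2 + (248/3)x - 140/3

the image equals g(x) = (2/3)x^5 - (13/3)x^4 + 24x^3 - 67x^2 + (248/3)x - 140/3


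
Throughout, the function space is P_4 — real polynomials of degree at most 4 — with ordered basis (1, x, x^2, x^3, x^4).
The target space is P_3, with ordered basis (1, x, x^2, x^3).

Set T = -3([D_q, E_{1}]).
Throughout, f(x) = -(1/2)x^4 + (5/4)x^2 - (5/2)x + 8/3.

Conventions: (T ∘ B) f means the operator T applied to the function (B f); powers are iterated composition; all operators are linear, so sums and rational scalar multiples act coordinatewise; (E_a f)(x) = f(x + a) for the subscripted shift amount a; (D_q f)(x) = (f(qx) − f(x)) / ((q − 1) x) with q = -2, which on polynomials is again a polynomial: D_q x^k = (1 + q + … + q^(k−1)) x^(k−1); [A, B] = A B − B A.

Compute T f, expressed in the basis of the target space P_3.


E_{1} f = -(1/2)x^4 - 2x^3 - (7/4)x^2 - 2x + 11/12
D_q E_{1} f = (5/2)x^3 - 6x^2 + (7/4)x - 2
D_q f = (5/2)x^3 - (5/4)x - 5/2
E_{1} D_q f = (5/2)x^3 + (15/2)x^2 + (25/4)x - 5/4
[D_q, E_{1}] f = -(27/2)x^2 - (9/2)x - 3/4
(-3([D_q, E_{1}])) f = (81/2)x^2 + (27/2)x + 9/4

the result is g(x) = (81/2)x^2 + (27/2)x + 9/4


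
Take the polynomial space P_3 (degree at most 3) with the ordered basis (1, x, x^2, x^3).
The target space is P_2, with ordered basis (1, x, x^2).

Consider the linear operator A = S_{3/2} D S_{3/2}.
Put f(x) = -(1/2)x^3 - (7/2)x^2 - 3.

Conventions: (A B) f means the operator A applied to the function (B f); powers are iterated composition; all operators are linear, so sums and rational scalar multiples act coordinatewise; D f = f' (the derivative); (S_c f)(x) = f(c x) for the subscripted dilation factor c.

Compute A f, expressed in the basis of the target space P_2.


S_{3/2} f = -(27/16)x^3 - (63/8)x^2 - 3
D S_{3/2} f = -(81/16)x^2 - (63/4)x
S_{3/2} D S_{3/2} f = -(729/64)x^2 - (189/8)x

the image equals g(x) = -(729/64)x^2 - (189/8)x


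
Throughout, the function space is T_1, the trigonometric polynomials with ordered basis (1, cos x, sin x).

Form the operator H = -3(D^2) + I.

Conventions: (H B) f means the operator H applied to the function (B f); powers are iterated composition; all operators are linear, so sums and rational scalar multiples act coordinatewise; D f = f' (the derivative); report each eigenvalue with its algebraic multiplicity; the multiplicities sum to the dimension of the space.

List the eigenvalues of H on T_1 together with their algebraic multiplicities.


image of 1: 1
image of cos x: 4cos x
image of sin x: 4sin x
the matrix is diagonal; its diagonal is (1, 4, 4)
for a triangular matrix the eigenvalues are the diagonal entries, with algebraic multiplicity their repetition count

λ = 1 (multiplicity 1), λ = 4 (multiplicity 2)


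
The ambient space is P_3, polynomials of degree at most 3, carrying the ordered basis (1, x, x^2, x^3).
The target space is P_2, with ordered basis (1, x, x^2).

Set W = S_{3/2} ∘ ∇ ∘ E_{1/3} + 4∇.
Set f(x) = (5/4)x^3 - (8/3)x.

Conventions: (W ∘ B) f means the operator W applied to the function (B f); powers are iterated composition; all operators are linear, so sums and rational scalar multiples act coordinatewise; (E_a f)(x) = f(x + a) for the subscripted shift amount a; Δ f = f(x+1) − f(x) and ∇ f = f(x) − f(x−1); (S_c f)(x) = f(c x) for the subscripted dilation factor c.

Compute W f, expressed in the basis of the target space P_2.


E_{1/3} f = (5/4)x^3 + (5/4)x^2 - (9/4)x - 91/108
∇ E_{1/3} f = (15/4)x^2 - (5/4)x - 9/4
S_{3/2} ∇ E_{1/3} f = (135/16)x^2 - (15/8)x - 9/4
∇ f = (15/4)x^2 - (15/4)x - 17/12
(4∇) f = 15x^2 - 15x - 17/3
(S_{3/2} ∘ ∇ ∘ E_{1/3} + 4∇) f = (375/16)x^2 - (135/8)x - 95/12

the result is g(x) = (375/16)x^2 - (135/8)x - 95/12


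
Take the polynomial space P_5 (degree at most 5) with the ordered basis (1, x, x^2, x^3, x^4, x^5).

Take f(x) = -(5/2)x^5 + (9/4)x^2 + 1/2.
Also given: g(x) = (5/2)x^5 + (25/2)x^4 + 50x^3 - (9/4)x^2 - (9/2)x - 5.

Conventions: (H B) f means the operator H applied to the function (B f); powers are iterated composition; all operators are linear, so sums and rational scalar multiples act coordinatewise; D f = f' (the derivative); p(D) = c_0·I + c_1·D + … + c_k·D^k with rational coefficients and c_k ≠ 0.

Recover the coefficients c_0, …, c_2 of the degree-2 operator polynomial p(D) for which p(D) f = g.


D^0 f = -(5/2)x^5 + (9/4)x^2 + 1/2
D^1 f = -(25/2)x^4 + (9/2)x
D^2 f = -50x^3 + 9/2
matching coefficients of g against c_0 f + c_1 Df + … from the top degree down determines the c_i
solution: c_0 = -1, c_1 = -1, c_2 = -1

c_0 = -1, c_1 = -1, c_2 = -1
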